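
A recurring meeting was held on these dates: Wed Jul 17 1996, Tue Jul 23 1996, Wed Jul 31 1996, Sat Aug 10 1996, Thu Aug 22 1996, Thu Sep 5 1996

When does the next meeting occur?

Sat Sep 21 1996

Gaps: 6, 8, 10, 12, 14 days — each gap is 2 larger than the previous one.
Next gap: 16 days. Thu Sep 5 1996 + 16 days = Sat Sep 21 1996.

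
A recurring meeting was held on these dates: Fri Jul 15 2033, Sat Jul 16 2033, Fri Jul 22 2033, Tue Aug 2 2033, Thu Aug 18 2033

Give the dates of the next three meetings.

Thu Sep 8 2033, Tue Oct 4 2033, Fri Nov 4 2033

The spacing grows by 5 each time: 1, 6, 11, 16 days.
Next gap: 21 days. Thu Aug 18 2033 + 21 days = Thu Sep 8 2033.
Next gap: 26 days. Thu Sep 8 2033 + 26 days = Tue Oct 4 2033.
Next gap: 31 days. Tue Oct 4 2033 + 31 days = Fri Nov 4 2033.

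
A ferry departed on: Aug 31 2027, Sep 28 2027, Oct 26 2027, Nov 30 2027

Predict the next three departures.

Dec 28 2027, Jan 25 2028, Feb 29 2028

All Tuesdays; the gaps (28, 28, 35) vary with month length.
This is the last Tuesday of each month.
Last Tuesday of December 2027: Dec 28 2027.
Last Tuesday of January 2028: Jan 25 2028.
Last Tuesday of February 2028: Feb 29 2028.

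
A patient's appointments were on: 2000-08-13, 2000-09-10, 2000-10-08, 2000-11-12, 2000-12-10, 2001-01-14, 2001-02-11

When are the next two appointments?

These are Sundays at 28- or 35-day spacing (28, 28, 35, 28, 35, 28).
The pattern: 2nd Sunday of the month.
2nd Sunday of March 2001: 2001-03-11.
2nd Sunday of April 2001: 2001-04-08.

2001-03-11, 2001-04-08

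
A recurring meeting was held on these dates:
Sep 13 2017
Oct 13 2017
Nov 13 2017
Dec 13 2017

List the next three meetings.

The day-of-month is always 13 (30, 31, 30 days between events).
So this recurs on the 13th of each month.
Next: January 2018 → Jan 13 2018.
February 2018: Feb 13 2018.
March 2018: Mar 13 2018.

Jan 13 2018, Feb 13 2018, Mar 13 2018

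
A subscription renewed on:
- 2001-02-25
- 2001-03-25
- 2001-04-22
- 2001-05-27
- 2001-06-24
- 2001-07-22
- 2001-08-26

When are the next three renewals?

2001-09-23, 2001-10-28, 2001-11-25

Gaps: 28, 28, 35, 28, 28, 35 days — a mix of 28 and 35. Every date is a Sunday.
Each is the 4th Sunday of its month.
4th Sunday of September 2001: 2001-09-23.
4th Sunday of October 2001: 2001-10-28.
November 2001 — 4th Sunday is 2001-11-25.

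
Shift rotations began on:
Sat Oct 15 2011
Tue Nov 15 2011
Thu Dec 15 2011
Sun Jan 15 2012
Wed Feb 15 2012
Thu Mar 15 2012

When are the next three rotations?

The day-of-month is always 15 (31, 30, 31, 31, 29 days between events).
So this recurs on the 15th of each month.
Next: April 2012 → Sun Apr 15 2012.
May 2012: Tue May 15 2012.
June 2012: Fri Jun 15 2012.

Sun Apr 15 2012, Tue May 15 2012, Fri Jun 15 2012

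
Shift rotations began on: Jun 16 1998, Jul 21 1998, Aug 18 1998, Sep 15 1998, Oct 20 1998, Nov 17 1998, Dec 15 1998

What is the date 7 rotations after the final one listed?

Jul 20 1999

These are Tuesdays at 28- or 35-day spacing (35, 28, 28, 35, 28, 28).
The pattern: 3rd Tuesday of the month.
January 1999 — 3rd Tuesday is Jan 19 1999.
February 1999 — 3rd Tuesday is Feb 16 1999.
March 1999 — 3rd Tuesday is Mar 16 1999.
3rd Tuesday of April 1999: Apr 20 1999.
3rd Tuesday of May 1999: May 18 1999.
3rd Tuesday of June 1999: Jun 15 1999.
July 1999 — 3rd Tuesday is Jul 20 1999.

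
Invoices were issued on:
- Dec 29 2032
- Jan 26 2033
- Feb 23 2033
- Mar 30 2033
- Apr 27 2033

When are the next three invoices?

These are Wednesdays with 28, 28, 35, 28-day gaps.
Each is the final Wednesday of its month — Dec 29 2032 is past the 28th, so '4th Wednesday' doesn't fit.
Last Wednesday of May 2033: May 25 2033.
June 2033 ends with Wednesday Jun 29 2033.
Last Wednesday of July 2033: Jul 27 2033.

May 25 2033, Jun 29 2033, Jul 27 2033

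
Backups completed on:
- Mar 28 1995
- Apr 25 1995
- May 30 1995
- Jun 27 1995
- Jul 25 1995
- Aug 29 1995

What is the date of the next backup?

All Tuesdays; the gaps (28, 35, 28, 28, 35) vary with month length.
This is the last Tuesday of each month.
Last Tuesday of September 1995: Sep 26 1995.

Sep 26 1995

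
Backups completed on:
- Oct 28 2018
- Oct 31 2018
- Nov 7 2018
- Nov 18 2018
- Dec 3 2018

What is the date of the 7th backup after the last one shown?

Jul 8 2019

Gaps: 3, 7, 11, 15 days — each gap is 4 larger than the previous one.
Next gap: 19 days. Dec 3 2018 + 19 days = Dec 22 2018.
Next gap: 23 days. Dec 22 2018 + 23 days = Jan 14 2019.
Next gap: 27 days. Jan 14 2019 + 27 days = Feb 10 2019.
Next gap: 31 days. Feb 10 2019 + 31 days = Mar 13 2019.
Next gap: 35 days. Mar 13 2019 + 35 days = Apr 17 2019.
Next gap: 39 days. Apr 17 2019 + 39 days = May 26 2019.
Next gap: 43 days. May 26 2019 + 43 days = Jul 8 2019.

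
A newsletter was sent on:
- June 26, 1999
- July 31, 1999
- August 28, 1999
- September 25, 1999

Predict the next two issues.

Every date is a Saturday; gaps 35, 28, 28 days.
Each is the last Saturday of its month (at least one falls on the 29th or later, ruling out '4th Saturday').
Last Saturday of October 1999: October 30, 1999.
November 1999 ends with Saturday November 27, 1999.

October 30, 1999; November 27, 1999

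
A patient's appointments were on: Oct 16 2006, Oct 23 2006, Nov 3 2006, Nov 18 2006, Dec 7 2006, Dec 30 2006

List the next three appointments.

Jan 26 2007, Feb 26 2007, Apr 2 2007

Gaps: 7, 11, 15, 19, 23 days — each gap is 4 larger than the previous one.
Next gap: 27 days. Dec 30 2006 + 27 days = Jan 26 2007.
Next gap: 31 days. Jan 26 2007 + 31 days = Feb 26 2007.
Next gap: 35 days. Feb 26 2007 + 35 days = Apr 2 2007.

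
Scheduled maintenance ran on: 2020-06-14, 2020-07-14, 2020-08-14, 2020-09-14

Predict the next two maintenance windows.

Gaps: 30, 31, 31 days — not constant. Every event is on the 14th of the month.
Pattern: the 14th of each month.
October 2020: 2020-10-14.
Next: November 2020 → 2020-11-14.

2020-10-14, 2020-11-14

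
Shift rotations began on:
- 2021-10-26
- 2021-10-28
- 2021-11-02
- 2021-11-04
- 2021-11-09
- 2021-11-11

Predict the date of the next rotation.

2021-11-16

The gap pattern 2, 5, 2, 5, 2 repeats every 2 events.
These are the Tuesdays and Thursdays of each week.
Next Tuesday: 2021-11-16.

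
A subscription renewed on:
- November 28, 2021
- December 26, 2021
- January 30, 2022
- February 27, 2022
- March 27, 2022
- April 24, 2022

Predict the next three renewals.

May 29, 2022; June 26, 2022; July 31, 2022

All Sundays; the gaps (28, 35, 28, 28, 28) vary with month length.
This is the last Sunday of each month.
Last Sunday of May 2022: May 29, 2022.
Last Sunday of June 2022: June 26, 2022.
Last Sunday of July 2022: July 31, 2022.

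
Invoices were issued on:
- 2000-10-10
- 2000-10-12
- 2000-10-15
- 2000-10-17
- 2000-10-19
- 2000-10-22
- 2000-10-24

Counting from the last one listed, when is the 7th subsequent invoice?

Every event lands on a Tuesday or Thursday or Sunday (gaps cycle 2, 3, 2, 2, 3, 2).
So the schedule is: every Tuesday, Thursday and Sunday.
The following Thursday is 2000-10-26.
The following Sunday is 2000-10-29.
Next Tuesday: 2000-10-31.
Next Thursday: 2000-11-02.
Next Sunday: 2000-11-05.
The following Tuesday is 2000-11-07.
Next Thursday: 2000-11-09.

2000-11-09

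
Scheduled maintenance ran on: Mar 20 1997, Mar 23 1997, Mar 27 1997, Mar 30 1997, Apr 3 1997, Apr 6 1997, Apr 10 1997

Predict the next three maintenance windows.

Apr 13 1997, Apr 17 1997, Apr 20 1997

The gap pattern 3, 4, 3, 4, 3, 4 repeats every 2 events.
These are the Thursdays and Sundays of each week.
Next Sunday: Apr 13 1997.
The following Thursday is Apr 17 1997.
Next Sunday: Apr 20 1997.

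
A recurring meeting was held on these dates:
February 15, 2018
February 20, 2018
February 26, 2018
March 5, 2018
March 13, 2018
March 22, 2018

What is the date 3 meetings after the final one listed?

Gaps: 5, 6, 7, 8, 9 days — each gap is 1 larger than the previous one.
Next gap: 10 days. March 22, 2018 + 10 days = April 1, 2018.
Next gap: 11 days. April 1, 2018 + 11 days = April 12, 2018.
Next gap: 12 days. April 12, 2018 + 12 days = April 24, 2018.

April 24, 2018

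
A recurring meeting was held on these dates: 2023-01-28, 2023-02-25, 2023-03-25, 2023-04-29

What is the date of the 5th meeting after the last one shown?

Every date is a Saturday; gaps 28, 28, 35 days.
Each is the last Saturday of its month (at least one falls on the 29th or later, ruling out '4th Saturday').
May 2023 ends with Saturday 2023-05-27.
June 2023 ends with Saturday 2023-06-24.
Last Saturday of July 2023: 2023-07-29.
August 2023 ends with Saturday 2023-08-26.
Last Saturday of September 2023: 2023-09-30.

2023-09-30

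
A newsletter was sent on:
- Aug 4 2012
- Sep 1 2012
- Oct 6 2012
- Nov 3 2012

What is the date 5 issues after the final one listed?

These are Saturdays at 28- or 35-day spacing (28, 35, 28).
The pattern: 1st Saturday of the month.
1st Saturday of December 2012: Dec 1 2012.
January 2013 — 1st Saturday is Jan 5 2013.
February 2013 — 1st Saturday is Feb 2 2013.
1st Saturday of March 2013: Mar 2 2013.
April 2013 — 1st Saturday is Apr 6 2013.

Apr 6 2013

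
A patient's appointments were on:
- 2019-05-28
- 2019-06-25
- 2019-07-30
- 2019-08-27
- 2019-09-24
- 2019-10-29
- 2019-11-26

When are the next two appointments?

These are Tuesdays with 28, 35, 28, 28, 35, 28-day gaps.
Each is the final Tuesday of its month — 2019-07-30 is past the 28th, so '4th Tuesday' doesn't fit.
Last Tuesday of December 2019: 2019-12-31.
Last Tuesday of January 2020: 2020-01-28.

2019-12-31, 2020-01-28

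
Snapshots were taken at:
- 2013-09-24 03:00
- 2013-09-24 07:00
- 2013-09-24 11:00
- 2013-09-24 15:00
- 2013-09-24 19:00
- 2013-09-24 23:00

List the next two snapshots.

Gaps: 4, 4, 4, 4, 4 hours — each event is 4 hours after the previous one.
2013-09-24 23:00 + 4 h = 2013-09-25 03:00.
2013-09-25 03:00 + 4 h = 2013-09-25 07:00.

2013-09-25 03:00, 2013-09-25 07:00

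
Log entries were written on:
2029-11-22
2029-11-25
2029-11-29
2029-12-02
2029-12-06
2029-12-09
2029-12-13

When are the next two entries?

2029-12-16, 2029-12-20

Every event lands on a Thursday or Sunday (gaps cycle 3, 4, 3, 4, 3, 4).
So the schedule is: every Thursday and Sunday.
The following Sunday is 2029-12-16.
The following Thursday is 2029-12-20.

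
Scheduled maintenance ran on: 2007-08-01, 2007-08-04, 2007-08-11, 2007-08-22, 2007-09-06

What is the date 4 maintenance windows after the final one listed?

2007-12-15

Intervals are 3, 7, 11, 15 days — an arithmetic progression with common difference 4.
Next gap: 19 days. 2007-09-06 + 19 days = 2007-09-25.
Next gap: 23 days. 2007-09-25 + 23 days = 2007-10-18.
Next gap: 27 days. 2007-10-18 + 27 days = 2007-11-14.
Next gap: 31 days. 2007-11-14 + 31 days = 2007-12-15.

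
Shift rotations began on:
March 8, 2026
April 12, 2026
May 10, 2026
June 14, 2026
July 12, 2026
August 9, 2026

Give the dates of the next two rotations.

Gaps: 35, 28, 35, 28, 28 days — a mix of 28 and 35. Every date is a Sunday.
Each is the 2nd Sunday of its month.
September 2026 — 2nd Sunday is September 13, 2026.
October 2026 — 2nd Sunday is October 11, 2026.

September 13, 2026; October 11, 2026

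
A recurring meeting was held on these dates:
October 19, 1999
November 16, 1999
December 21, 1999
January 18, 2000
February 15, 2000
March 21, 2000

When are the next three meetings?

April 18, 2000; May 16, 2000; June 20, 2000

Gaps: 28, 35, 28, 28, 35 days — a mix of 28 and 35. Every date is a Tuesday.
Each is the 3rd Tuesday of its month.
3rd Tuesday of April 2000: April 18, 2000.
May 2000 — 3rd Tuesday is May 16, 2000.
3rd Tuesday of June 2000: June 20, 2000.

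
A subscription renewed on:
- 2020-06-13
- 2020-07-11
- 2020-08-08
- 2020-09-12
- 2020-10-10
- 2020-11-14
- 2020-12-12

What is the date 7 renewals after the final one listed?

Gaps: 28, 28, 35, 28, 35, 28 days — a mix of 28 and 35. Every date is a Saturday.
Each is the 2nd Saturday of its month.
January 2021 — 2nd Saturday is 2021-01-09.
February 2021 — 2nd Saturday is 2021-02-13.
2nd Saturday of March 2021: 2021-03-13.
April 2021 — 2nd Saturday is 2021-04-10.
May 2021 — 2nd Saturday is 2021-05-08.
2nd Saturday of June 2021: 2021-06-12.
2nd Saturday of July 2021: 2021-07-10.

2021-07-10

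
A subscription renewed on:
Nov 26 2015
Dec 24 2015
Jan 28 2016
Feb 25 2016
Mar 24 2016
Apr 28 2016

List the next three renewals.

Gaps: 28, 35, 28, 28, 35 days — a mix of 28 and 35. Every date is a Thursday.
Each is the 4th Thursday of its month.
May 2016 — 4th Thursday is May 26 2016.
June 2016 — 4th Thursday is Jun 23 2016.
4th Thursday of July 2016: Jul 28 2016.

May 26 2016, Jun 23 2016, Jul 28 2016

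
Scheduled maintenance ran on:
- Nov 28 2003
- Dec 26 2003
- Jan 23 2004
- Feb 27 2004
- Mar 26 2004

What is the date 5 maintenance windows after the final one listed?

Aug 27 2004

These are Fridays at 28- or 35-day spacing (28, 28, 35, 28).
The pattern: 4th Friday of the month.
4th Friday of April 2004: Apr 23 2004.
May 2004 — 4th Friday is May 28 2004.
June 2004 — 4th Friday is Jun 25 2004.
July 2004 — 4th Friday is Jul 23 2004.
August 2004 — 4th Friday is Aug 27 2004.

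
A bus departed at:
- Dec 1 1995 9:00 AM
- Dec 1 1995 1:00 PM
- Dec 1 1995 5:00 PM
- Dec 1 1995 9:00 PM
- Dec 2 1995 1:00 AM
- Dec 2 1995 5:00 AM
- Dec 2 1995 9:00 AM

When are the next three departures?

Gaps: 4, 4, 4, 4, 4, 4 hours — each event is 4 hours after the previous one.
Dec 2 1995 9:00 AM + 4 h = Dec 2 1995 1:00 PM.
Dec 2 1995 1:00 PM + 4 h = Dec 2 1995 5:00 PM.
Dec 2 1995 5:00 PM + 4 h = Dec 2 1995 9:00 PM.

Dec 2 1995 1:00 PM, Dec 2 1995 5:00 PM, Dec 2 1995 9:00 PM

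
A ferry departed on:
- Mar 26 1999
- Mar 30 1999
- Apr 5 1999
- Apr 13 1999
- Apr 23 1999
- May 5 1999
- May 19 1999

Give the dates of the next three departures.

The spacing grows by 2 each time: 4, 6, 8, 10, 12, 14 days.
Next gap: 16 days. May 19 1999 + 16 days = Jun 4 1999.
Next gap: 18 days. Jun 4 1999 + 18 days = Jun 22 1999.
Next gap: 20 days. Jun 22 1999 + 20 days = Jul 12 1999.

Jun 4 1999, Jun 22 1999, Jul 12 1999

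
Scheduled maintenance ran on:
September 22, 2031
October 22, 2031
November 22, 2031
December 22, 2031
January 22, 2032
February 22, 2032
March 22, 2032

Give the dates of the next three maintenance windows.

April 22, 2032; May 22, 2032; June 22, 2032

Each date is the 22nd; the gaps (30, 31, 30, 31, 31, 29) track the month lengths.
The rule is the 22nd of each month.
Next: April 2032 → April 22, 2032.
Next: May 2032 → May 22, 2032.
June 2032: June 22, 2032.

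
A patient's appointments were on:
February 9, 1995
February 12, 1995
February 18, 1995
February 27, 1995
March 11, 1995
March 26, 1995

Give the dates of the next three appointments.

April 13, 1995; May 4, 1995; May 28, 1995

Gaps: 3, 6, 9, 12, 15 days — each gap is 3 larger than the previous one.
Next gap: 18 days. March 26, 1995 + 18 days = April 13, 1995.
Next gap: 21 days. April 13, 1995 + 21 days = May 4, 1995.
Next gap: 24 days. May 4, 1995 + 24 days = May 28, 1995.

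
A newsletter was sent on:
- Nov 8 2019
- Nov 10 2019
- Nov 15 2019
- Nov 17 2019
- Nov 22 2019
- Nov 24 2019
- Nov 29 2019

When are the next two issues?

Dec 1 2019, Dec 6 2019

The gap pattern 2, 5, 2, 5, 2, 5 repeats every 2 events.
These are the Fridays and Sundays of each week.
The following Sunday is Dec 1 2019.
Next Friday: Dec 6 2019.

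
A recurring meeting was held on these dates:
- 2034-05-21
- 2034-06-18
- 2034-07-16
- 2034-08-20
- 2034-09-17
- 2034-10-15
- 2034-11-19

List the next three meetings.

2034-12-17, 2035-01-21, 2035-02-18

Gaps: 28, 28, 35, 28, 28, 35 days — a mix of 28 and 35. Every date is a Sunday.
Each is the 3rd Sunday of its month.
December 2034 — 3rd Sunday is 2034-12-17.
3rd Sunday of January 2035: 2035-01-21.
February 2035 — 3rd Sunday is 2035-02-18.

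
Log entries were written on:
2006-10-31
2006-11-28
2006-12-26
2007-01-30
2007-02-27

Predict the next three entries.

2007-03-27, 2007-04-24, 2007-05-29

Every date is a Tuesday; gaps 28, 28, 35, 28 days.
Each is the last Tuesday of its month (at least one falls on the 29th or later, ruling out '4th Tuesday').
Last Tuesday of March 2007: 2007-03-27.
Last Tuesday of April 2007: 2007-04-24.
May 2007 ends with Tuesday 2007-05-29.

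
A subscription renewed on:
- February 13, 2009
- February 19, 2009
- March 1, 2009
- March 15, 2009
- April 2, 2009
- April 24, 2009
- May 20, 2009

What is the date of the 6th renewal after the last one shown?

January 15, 2010

Intervals are 6, 10, 14, 18, 22, 26 days — an arithmetic progression with common difference 4.
Next gap: 30 days. May 20, 2009 + 30 days = June 19, 2009.
Next gap: 34 days. June 19, 2009 + 34 days = July 23, 2009.
Next gap: 38 days. July 23, 2009 + 38 days = August 30, 2009.
Next gap: 42 days. August 30, 2009 + 42 days = October 11, 2009.
Next gap: 46 days. October 11, 2009 + 46 days = November 26, 2009.
Next gap: 50 days. November 26, 2009 + 50 days = January 15, 2010.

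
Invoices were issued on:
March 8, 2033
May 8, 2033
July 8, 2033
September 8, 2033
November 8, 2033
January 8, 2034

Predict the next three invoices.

The day-of-month is always 8 (61, 61, 62, 61, 61 days between events).
So this recurs on the 8th of every 2 months.
March 2034: March 8, 2034.
May 2034: May 8, 2034.
July 2034: July 8, 2034.

March 8, 2034; May 8, 2034; July 8, 2034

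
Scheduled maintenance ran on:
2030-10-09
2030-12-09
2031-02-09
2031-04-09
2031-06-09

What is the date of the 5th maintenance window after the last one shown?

Gaps: 61, 62, 59, 61 days — not constant. Every event is on the 9th of the month.
Pattern: the 9th of every 2 months.
Next: August 2031 → 2031-08-09.
Next: October 2031 → 2031-10-09.
Next: December 2031 → 2031-12-09.
Next: February 2032 → 2032-02-09.
April 2032: 2032-04-09.

2032-04-09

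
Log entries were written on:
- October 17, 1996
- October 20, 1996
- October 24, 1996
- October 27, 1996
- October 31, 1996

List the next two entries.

Gaps: 3, 4, 3, 4 days — not constant, but cyclic with period 2.
The events fall on every Thursday and Sunday.
Next Sunday: November 3, 1996.
Next Thursday: November 7, 1996.

November 3, 1996; November 7, 1996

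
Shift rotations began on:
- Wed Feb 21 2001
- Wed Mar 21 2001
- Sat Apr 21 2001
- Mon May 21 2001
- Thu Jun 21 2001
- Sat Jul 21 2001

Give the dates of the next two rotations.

Each date is the 21st; the gaps (28, 31, 30, 31, 30) track the month lengths.
The rule is the 21st of each month.
August 2001: Tue Aug 21 2001.
Next: September 2001 → Fri Sep 21 2001.

Tue Aug 21 2001, Fri Sep 21 2001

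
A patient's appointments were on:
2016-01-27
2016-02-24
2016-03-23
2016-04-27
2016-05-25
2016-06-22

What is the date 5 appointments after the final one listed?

These are Wednesdays at 28- or 35-day spacing (28, 28, 35, 28, 28).
The pattern: 4th Wednesday of the month.
July 2016 — 4th Wednesday is 2016-07-27.
4th Wednesday of August 2016: 2016-08-24.
4th Wednesday of September 2016: 2016-09-28.
4th Wednesday of October 2016: 2016-10-26.
November 2016 — 4th Wednesday is 2016-11-23.

2016-11-23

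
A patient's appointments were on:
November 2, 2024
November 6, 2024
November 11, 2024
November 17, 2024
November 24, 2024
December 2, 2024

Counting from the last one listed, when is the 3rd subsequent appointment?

Gaps: 4, 5, 6, 7, 8 days — each gap is 1 larger than the previous one.
Next gap: 9 days. December 2, 2024 + 9 days = December 11, 2024.
Next gap: 10 days. December 11, 2024 + 10 days = December 21, 2024.
Next gap: 11 days. December 21, 2024 + 11 days = January 1, 2025.

January 1, 2025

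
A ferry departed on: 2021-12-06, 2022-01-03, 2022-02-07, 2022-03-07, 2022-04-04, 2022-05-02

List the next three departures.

These are Mondays at 28- or 35-day spacing (28, 35, 28, 28, 28).
The pattern: 1st Monday of the month.
June 2022 — 1st Monday is 2022-06-06.
1st Monday of July 2022: 2022-07-04.
1st Monday of August 2022: 2022-08-01.

2022-06-06, 2022-07-04, 2022-08-01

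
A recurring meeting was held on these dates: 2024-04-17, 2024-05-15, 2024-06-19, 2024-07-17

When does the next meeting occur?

All dates are Wednesdays, 28, 35, 28 days apart.
Specifically, the 3rd Wednesday of each month.
3rd Wednesday of August 2024: 2024-08-21.

2024-08-21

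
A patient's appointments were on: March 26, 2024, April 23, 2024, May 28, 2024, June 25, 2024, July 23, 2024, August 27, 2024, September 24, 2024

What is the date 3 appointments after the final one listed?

All dates are Tuesdays, 28, 35, 28, 28, 35, 28 days apart.
Specifically, the 4th Tuesday of each month.
4th Tuesday of October 2024: October 22, 2024.
November 2024 — 4th Tuesday is November 26, 2024.
4th Tuesday of December 2024: December 24, 2024.

December 24, 2024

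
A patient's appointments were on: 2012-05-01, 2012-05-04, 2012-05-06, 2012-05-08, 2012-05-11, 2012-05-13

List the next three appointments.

Gaps: 3, 2, 2, 3, 2 days — not constant, but cyclic with period 3.
The events fall on every Tuesday, Friday and Sunday.
The following Tuesday is 2012-05-15.
Next Friday: 2012-05-18.
Next Sunday: 2012-05-20.

2012-05-15, 2012-05-18, 2012-05-20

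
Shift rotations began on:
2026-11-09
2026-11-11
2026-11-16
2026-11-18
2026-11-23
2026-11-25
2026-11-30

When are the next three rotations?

2026-12-02, 2026-12-07, 2026-12-09

Every event lands on a Monday or Wednesday (gaps cycle 2, 5, 2, 5, 2, 5).
So the schedule is: every Monday and Wednesday.
The following Wednesday is 2026-12-02.
The following Monday is 2026-12-07.
Next Wednesday: 2026-12-09.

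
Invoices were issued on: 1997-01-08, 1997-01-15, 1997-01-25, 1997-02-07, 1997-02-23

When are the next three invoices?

1997-03-14, 1997-04-05, 1997-04-30

Intervals are 7, 10, 13, 16 days — an arithmetic progression with common difference 3.
Next gap: 19 days. 1997-02-23 + 19 days = 1997-03-14.
Next gap: 22 days. 1997-03-14 + 22 days = 1997-04-05.
Next gap: 25 days. 1997-04-05 + 25 days = 1997-04-30.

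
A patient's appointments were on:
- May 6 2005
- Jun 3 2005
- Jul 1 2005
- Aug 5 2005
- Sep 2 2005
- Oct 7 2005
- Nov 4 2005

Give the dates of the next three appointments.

Dec 2 2005, Jan 6 2006, Feb 3 2006

These are Fridays at 28- or 35-day spacing (28, 28, 35, 28, 35, 28).
The pattern: 1st Friday of the month.
1st Friday of December 2005: Dec 2 2005.
1st Friday of January 2006: Jan 6 2006.
1st Friday of February 2006: Feb 3 2006.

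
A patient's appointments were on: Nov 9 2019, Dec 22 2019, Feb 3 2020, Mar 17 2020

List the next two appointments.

Gaps between consecutive events: 43, 43, 43 days — a constant 43-day interval.
Mar 17 2020 + 43 days = Apr 29 2020.
Apr 29 2020 + 43 days = Jun 11 2020.

Apr 29 2020, Jun 11 2020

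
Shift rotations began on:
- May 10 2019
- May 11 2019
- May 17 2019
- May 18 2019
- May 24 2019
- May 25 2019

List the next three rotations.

The gap pattern 1, 6, 1, 6, 1 repeats every 2 events.
These are the Fridays and Saturdays of each week.
Next Friday: May 31 2019.
Next Saturday: Jun 1 2019.
Next Friday: Jun 7 2019.

May 31 2019, Jun 1 2019, Jun 7 2019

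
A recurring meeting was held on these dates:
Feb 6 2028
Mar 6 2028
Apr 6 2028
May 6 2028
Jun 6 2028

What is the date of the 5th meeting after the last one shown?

Nov 6 2028

The day-of-month is always 6 (29, 31, 30, 31 days between events).
So this recurs on the 6th of each month.
July 2028: Jul 6 2028.
Next: August 2028 → Aug 6 2028.
Next: September 2028 → Sep 6 2028.
Next: October 2028 → Oct 6 2028.
November 2028: Nov 6 2028.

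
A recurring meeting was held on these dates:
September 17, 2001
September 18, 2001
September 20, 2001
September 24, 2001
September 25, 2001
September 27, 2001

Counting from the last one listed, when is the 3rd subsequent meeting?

Every event lands on a Monday or Tuesday or Thursday (gaps cycle 1, 2, 4, 1, 2).
So the schedule is: every Monday, Tuesday and Thursday.
The following Monday is October 1, 2001.
The following Tuesday is October 2, 2001.
The following Thursday is October 4, 2001.

October 4, 2001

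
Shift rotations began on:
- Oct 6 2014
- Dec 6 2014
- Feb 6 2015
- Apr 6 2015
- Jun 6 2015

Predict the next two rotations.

The day-of-month is always 6 (61, 62, 59, 61 days between events).
So this recurs on the 6th of every 2 months.
Next: August 2015 → Aug 6 2015.
Next: October 2015 → Oct 6 2015.

Aug 6 2015, Oct 6 2015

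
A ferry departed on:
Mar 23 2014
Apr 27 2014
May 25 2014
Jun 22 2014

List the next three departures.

Jul 27 2014, Aug 24 2014, Sep 28 2014

All dates are Sundays, 35, 28, 28 days apart.
Specifically, the 4th Sunday of each month.
4th Sunday of July 2014: Jul 27 2014.
4th Sunday of August 2014: Aug 24 2014.
4th Sunday of September 2014: Sep 28 2014.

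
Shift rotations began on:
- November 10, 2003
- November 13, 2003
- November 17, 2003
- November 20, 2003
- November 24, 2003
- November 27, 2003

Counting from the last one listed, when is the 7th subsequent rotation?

December 22, 2003

Every event lands on a Monday or Thursday (gaps cycle 3, 4, 3, 4, 3).
So the schedule is: every Monday and Thursday.
The following Monday is December 1, 2003.
The following Thursday is December 4, 2003.
The following Monday is December 8, 2003.
The following Thursday is December 11, 2003.
Next Monday: December 15, 2003.
Next Thursday: December 18, 2003.
Next Monday: December 22, 2003.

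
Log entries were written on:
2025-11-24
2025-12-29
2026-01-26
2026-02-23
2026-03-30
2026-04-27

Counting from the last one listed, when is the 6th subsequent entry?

All Mondays; the gaps (35, 28, 28, 35, 28) vary with month length.
This is the last Monday of each month.
Last Monday of May 2026: 2026-05-25.
June 2026 ends with Monday 2026-06-29.
July 2026 ends with Monday 2026-07-27.
Last Monday of August 2026: 2026-08-31.
Last Monday of September 2026: 2026-09-28.
October 2026 ends with Monday 2026-10-26.

2026-10-26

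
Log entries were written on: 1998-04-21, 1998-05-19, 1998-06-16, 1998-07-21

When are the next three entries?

Gaps: 28, 28, 35 days — a mix of 28 and 35. Every date is a Tuesday.
Each is the 3rd Tuesday of its month.
3rd Tuesday of August 1998: 1998-08-18.
September 1998 — 3rd Tuesday is 1998-09-15.
3rd Tuesday of October 1998: 1998-10-20.

1998-08-18, 1998-09-15, 1998-10-20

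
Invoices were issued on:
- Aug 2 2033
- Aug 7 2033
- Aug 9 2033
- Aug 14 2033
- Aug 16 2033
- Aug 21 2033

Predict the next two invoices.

Gaps: 5, 2, 5, 2, 5 days — not constant, but cyclic with period 2.
The events fall on every Tuesday and Sunday.
The following Tuesday is Aug 23 2033.
The following Sunday is Aug 28 2033.

Aug 23 2033, Aug 28 2033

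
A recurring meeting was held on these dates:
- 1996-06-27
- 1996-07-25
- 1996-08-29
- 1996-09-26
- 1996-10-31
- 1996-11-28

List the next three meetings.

1996-12-26, 1997-01-30, 1997-02-27

Every date is a Thursday; gaps 28, 35, 28, 35, 28 days.
Each is the last Thursday of its month (at least one falls on the 29th or later, ruling out '4th Thursday').
December 1996 ends with Thursday 1996-12-26.
Last Thursday of January 1997: 1997-01-30.
February 1997 ends with Thursday 1997-02-27.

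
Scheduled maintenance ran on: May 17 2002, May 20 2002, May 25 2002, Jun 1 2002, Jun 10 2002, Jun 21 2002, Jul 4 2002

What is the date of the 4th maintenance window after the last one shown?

Sep 14 2002

The spacing grows by 2 each time: 3, 5, 7, 9, 11, 13 days.
Next gap: 15 days. Jul 4 2002 + 15 days = Jul 19 2002.
Next gap: 17 days. Jul 19 2002 + 17 days = Aug 5 2002.
Next gap: 19 days. Aug 5 2002 + 19 days = Aug 24 2002.
Next gap: 21 days. Aug 24 2002 + 21 days = Sep 14 2002.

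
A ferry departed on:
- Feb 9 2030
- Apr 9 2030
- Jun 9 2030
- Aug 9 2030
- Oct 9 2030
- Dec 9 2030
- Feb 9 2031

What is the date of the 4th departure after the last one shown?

Oct 9 2031

Gaps: 59, 61, 61, 61, 61, 62 days — not constant. Every event is on the 9th of the month.
Pattern: the 9th of every 2 months.
Next: April 2031 → Apr 9 2031.
Next: June 2031 → Jun 9 2031.
August 2031: Aug 9 2031.
Next: October 2031 → Oct 9 2031.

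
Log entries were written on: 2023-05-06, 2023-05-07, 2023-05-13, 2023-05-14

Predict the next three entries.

2023-05-20, 2023-05-21, 2023-05-27

The gap pattern 1, 6, 1 repeats every 2 events.
These are the Saturdays and Sundays of each week.
The following Saturday is 2023-05-20.
The following Sunday is 2023-05-21.
Next Saturday: 2023-05-27.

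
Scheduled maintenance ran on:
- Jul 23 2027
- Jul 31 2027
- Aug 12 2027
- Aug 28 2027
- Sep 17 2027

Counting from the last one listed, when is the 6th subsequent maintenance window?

The spacing grows by 4 each time: 8, 12, 16, 20 days.
Next gap: 24 days. Sep 17 2027 + 24 days = Oct 11 2027.
Next gap: 28 days. Oct 11 2027 + 28 days = Nov 8 2027.
Next gap: 32 days. Nov 8 2027 + 32 days = Dec 10 2027.
Next gap: 36 days. Dec 10 2027 + 36 days = Jan 15 2028.
Next gap: 40 days. Jan 15 2028 + 40 days = Feb 24 2028.
Next gap: 44 days. Feb 24 2028 + 44 days = Apr 8 2028.

Apr 8 2028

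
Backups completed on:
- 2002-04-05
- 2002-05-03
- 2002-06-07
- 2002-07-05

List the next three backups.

2002-08-02, 2002-09-06, 2002-10-04

Gaps: 28, 35, 28 days — a mix of 28 and 35. Every date is a Friday.
Each is the 1st Friday of its month.
August 2002 — 1st Friday is 2002-08-02.
1st Friday of September 2002: 2002-09-06.
1st Friday of October 2002: 2002-10-04.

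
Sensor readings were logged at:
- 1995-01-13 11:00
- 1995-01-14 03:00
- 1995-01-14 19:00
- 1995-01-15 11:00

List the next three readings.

Spacing: 16, 16, 16 h — constant 16 h.
1995-01-15 11:00 + 16 h = 1995-01-16 03:00.
1995-01-16 03:00 + 16 h = 1995-01-16 19:00.
1995-01-16 19:00 + 16 h = 1995-01-17 11:00.

1995-01-16 03:00, 1995-01-16 19:00, 1995-01-17 11:00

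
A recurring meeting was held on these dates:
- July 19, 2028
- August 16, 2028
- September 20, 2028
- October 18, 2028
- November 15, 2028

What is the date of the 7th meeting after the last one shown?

Gaps: 28, 35, 28, 28 days — a mix of 28 and 35. Every date is a Wednesday.
Each is the 3rd Wednesday of its month.
December 2028 — 3rd Wednesday is December 20, 2028.
3rd Wednesday of January 2029: January 17, 2029.
February 2029 — 3rd Wednesday is February 21, 2029.
March 2029 — 3rd Wednesday is March 21, 2029.
3rd Wednesday of April 2029: April 18, 2029.
3rd Wednesday of May 2029: May 16, 2029.
June 2029 — 3rd Wednesday is June 20, 2029.

June 20, 2029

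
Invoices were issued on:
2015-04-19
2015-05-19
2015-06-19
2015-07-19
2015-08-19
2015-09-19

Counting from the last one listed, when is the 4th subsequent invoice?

2016-01-19

The day-of-month is always 19 (30, 31, 30, 31, 31 days between events).
So this recurs on the 19th of each month.
Next: October 2015 → 2015-10-19.
November 2015: 2015-11-19.
December 2015: 2015-12-19.
January 2016: 2016-01-19.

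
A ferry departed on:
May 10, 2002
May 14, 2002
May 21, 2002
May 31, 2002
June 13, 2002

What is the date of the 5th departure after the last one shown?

Gaps: 4, 7, 10, 13 days — each gap is 3 larger than the previous one.
Next gap: 16 days. June 13, 2002 + 16 days = June 29, 2002.
Next gap: 19 days. June 29, 2002 + 19 days = July 18, 2002.
Next gap: 22 days. July 18, 2002 + 22 days = August 9, 2002.
Next gap: 25 days. August 9, 2002 + 25 days = September 3, 2002.
Next gap: 28 days. September 3, 2002 + 28 days = October 1, 2002.

October 1, 2002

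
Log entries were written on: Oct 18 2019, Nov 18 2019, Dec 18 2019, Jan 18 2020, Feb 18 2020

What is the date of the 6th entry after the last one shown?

Gaps: 31, 30, 31, 31 days — not constant. Every event is on the 18th of the month.
Pattern: the 18th of each month.
Next: March 2020 → Mar 18 2020.
Next: April 2020 → Apr 18 2020.
Next: May 2020 → May 18 2020.
June 2020: Jun 18 2020.
Next: July 2020 → Jul 18 2020.
Next: August 2020 → Aug 18 2020.

Aug 18 2020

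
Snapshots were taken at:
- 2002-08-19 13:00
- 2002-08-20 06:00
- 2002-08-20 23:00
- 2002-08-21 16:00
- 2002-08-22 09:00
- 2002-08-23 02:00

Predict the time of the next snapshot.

The interval is a steady 17 hours (17, 17, 17, 17, 17).
2002-08-23 02:00 + 17 h = 2002-08-23 19:00.

2002-08-23 19:00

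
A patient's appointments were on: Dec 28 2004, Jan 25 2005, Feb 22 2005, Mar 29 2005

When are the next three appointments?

Apr 26 2005, May 31 2005, Jun 28 2005

These are Tuesdays with 28, 28, 35-day gaps.
Each is the final Tuesday of its month — Mar 29 2005 is past the 28th, so '4th Tuesday' doesn't fit.
Last Tuesday of April 2005: Apr 26 2005.
Last Tuesday of May 2005: May 31 2005.
June 2005 ends with Tuesday Jun 28 2005.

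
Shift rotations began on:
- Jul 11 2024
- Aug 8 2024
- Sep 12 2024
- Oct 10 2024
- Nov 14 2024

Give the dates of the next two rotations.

Dec 12 2024, Jan 9 2025

Gaps: 28, 35, 28, 35 days — a mix of 28 and 35. Every date is a Thursday.
Each is the 2nd Thursday of its month.
December 2024 — 2nd Thursday is Dec 12 2024.
2nd Thursday of January 2025: Jan 9 2025.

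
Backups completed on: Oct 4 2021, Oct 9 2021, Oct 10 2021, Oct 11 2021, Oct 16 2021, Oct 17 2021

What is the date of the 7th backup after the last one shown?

The gap pattern 5, 1, 1, 5, 1 repeats every 3 events.
These are the Mondays, Saturdays and Sundays of each week.
The following Monday is Oct 18 2021.
Next Saturday: Oct 23 2021.
Next Sunday: Oct 24 2021.
The following Monday is Oct 25 2021.
The following Saturday is Oct 30 2021.
The following Sunday is Oct 31 2021.
The following Monday is Nov 1 2021.

Nov 1 2021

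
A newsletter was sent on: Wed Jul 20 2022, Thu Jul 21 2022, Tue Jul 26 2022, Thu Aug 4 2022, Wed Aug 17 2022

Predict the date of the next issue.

Intervals are 1, 5, 9, 13 days — an arithmetic progression with common difference 4.
Next gap: 17 days. Wed Aug 17 2022 + 17 days = Sat Sep 3 2022.

Sat Sep 3 2022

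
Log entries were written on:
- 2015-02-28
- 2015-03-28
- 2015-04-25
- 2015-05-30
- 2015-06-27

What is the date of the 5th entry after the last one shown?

2015-11-28

All Saturdays; the gaps (28, 28, 35, 28) vary with month length.
This is the last Saturday of each month.
Last Saturday of July 2015: 2015-07-25.
Last Saturday of August 2015: 2015-08-29.
Last Saturday of September 2015: 2015-09-26.
Last Saturday of October 2015: 2015-10-31.
November 2015 ends with Saturday 2015-11-28.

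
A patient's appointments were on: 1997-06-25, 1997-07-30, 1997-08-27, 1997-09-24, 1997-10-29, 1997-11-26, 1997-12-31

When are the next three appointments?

1998-01-28, 1998-02-25, 1998-03-25

Every date is a Wednesday; gaps 35, 28, 28, 35, 28, 35 days.
Each is the last Wednesday of its month (at least one falls on the 29th or later, ruling out '4th Wednesday').
Last Wednesday of January 1998: 1998-01-28.
February 1998 ends with Wednesday 1998-02-25.
March 1998 ends with Wednesday 1998-03-25.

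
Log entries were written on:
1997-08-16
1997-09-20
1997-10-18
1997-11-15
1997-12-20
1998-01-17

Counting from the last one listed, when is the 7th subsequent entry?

1998-08-15

All dates are Saturdays, 35, 28, 28, 35, 28 days apart.
Specifically, the 3rd Saturday of each month.
3rd Saturday of February 1998: 1998-02-21.
March 1998 — 3rd Saturday is 1998-03-21.
3rd Saturday of April 1998: 1998-04-18.
3rd Saturday of May 1998: 1998-05-16.
June 1998 — 3rd Saturday is 1998-06-20.
3rd Saturday of July 1998: 1998-07-18.
August 1998 — 3rd Saturday is 1998-08-15.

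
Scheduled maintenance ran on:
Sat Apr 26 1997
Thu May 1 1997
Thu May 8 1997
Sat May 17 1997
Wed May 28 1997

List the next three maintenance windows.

Tue Jun 10 1997, Wed Jun 25 1997, Sat Jul 12 1997

Intervals are 5, 7, 9, 11 days — an arithmetic progression with common difference 2.
Next gap: 13 days. Wed May 28 1997 + 13 days = Tue Jun 10 1997.
Next gap: 15 days. Tue Jun 10 1997 + 15 days = Wed Jun 25 1997.
Next gap: 17 days. Wed Jun 25 1997 + 17 days = Sat Jul 12 1997.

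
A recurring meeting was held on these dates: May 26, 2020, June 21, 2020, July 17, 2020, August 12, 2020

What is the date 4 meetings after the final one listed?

Every event comes 26 days after the last (26, 26, 26).
August 12, 2020 + 26 days = September 7, 2020.
September 7, 2020 + 26 days = October 3, 2020.
October 3, 2020 + 26 days = October 29, 2020.
October 29, 2020 + 26 days = November 24, 2020.

November 24, 2020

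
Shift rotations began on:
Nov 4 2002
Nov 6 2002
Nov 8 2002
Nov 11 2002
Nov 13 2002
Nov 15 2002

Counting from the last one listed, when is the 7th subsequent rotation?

Dec 2 2002

The gap pattern 2, 2, 3, 2, 2 repeats every 3 events.
These are the Mondays, Wednesdays and Fridays of each week.
The following Monday is Nov 18 2002.
The following Wednesday is Nov 20 2002.
Next Friday: Nov 22 2002.
The following Monday is Nov 25 2002.
Next Wednesday: Nov 27 2002.
Next Friday: Nov 29 2002.
The following Monday is Dec 2 2002.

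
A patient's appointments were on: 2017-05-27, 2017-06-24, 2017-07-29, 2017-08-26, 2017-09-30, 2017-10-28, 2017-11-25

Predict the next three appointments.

2017-12-30, 2018-01-27, 2018-02-24

These are Saturdays with 28, 35, 28, 35, 28, 28-day gaps.
Each is the final Saturday of its month — 2017-07-29 is past the 28th, so '4th Saturday' doesn't fit.
Last Saturday of December 2017: 2017-12-30.
January 2018 ends with Saturday 2018-01-27.
February 2018 ends with Saturday 2018-02-24.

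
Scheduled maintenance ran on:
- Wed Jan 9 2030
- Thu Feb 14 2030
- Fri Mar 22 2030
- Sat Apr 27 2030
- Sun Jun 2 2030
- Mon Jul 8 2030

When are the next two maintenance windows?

Gaps between consecutive events: 36, 36, 36, 36, 36 days — a constant 36-day interval.
Mon Jul 8 2030 + 36 days = Tue Aug 13 2030.
Tue Aug 13 2030 + 36 days = Wed Sep 18 2030.

Tue Aug 13 2030, Wed Sep 18 2030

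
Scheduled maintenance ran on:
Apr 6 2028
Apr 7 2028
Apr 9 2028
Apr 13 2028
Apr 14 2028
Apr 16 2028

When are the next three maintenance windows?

The gap pattern 1, 2, 4, 1, 2 repeats every 3 events.
These are the Thursdays, Fridays and Sundays of each week.
Next Thursday: Apr 20 2028.
Next Friday: Apr 21 2028.
The following Sunday is Apr 23 2028.

Apr 20 2028, Apr 21 2028, Apr 23 2028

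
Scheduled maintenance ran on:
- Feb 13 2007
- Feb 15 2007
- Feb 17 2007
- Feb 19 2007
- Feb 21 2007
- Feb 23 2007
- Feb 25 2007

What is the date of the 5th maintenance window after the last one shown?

Mar 7 2007

The spacing is 2, 2, 2, 2, 2, 2 days — always 2 days.
Feb 25 2007 + 2 days = Feb 27 2007.
Feb 27 2007 + 2 days = Mar 1 2007.
Mar 1 2007 + 2 days = Mar 3 2007.
Mar 3 2007 + 2 days = Mar 5 2007.
Mar 5 2007 + 2 days = Mar 7 2007.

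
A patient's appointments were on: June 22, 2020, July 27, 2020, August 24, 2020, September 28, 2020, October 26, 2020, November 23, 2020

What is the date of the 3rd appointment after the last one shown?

These are Mondays at 28- or 35-day spacing (35, 28, 35, 28, 28).
The pattern: 4th Monday of the month.
December 2020 — 4th Monday is December 28, 2020.
January 2021 — 4th Monday is January 25, 2021.
4th Monday of February 2021: February 22, 2021.

February 22, 2021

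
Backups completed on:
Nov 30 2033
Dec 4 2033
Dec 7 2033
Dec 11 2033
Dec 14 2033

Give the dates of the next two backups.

Dec 18 2033, Dec 21 2033

The gap pattern 4, 3, 4, 3 repeats every 2 events.
These are the Wednesdays and Sundays of each week.
Next Sunday: Dec 18 2033.
Next Wednesday: Dec 21 2033.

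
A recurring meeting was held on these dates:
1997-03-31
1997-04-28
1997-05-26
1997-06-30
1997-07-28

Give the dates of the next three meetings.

1997-08-25, 1997-09-29, 1997-10-27

These are Mondays with 28, 28, 35, 28-day gaps.
Each is the final Monday of its month — 1997-03-31 is past the 28th, so '4th Monday' doesn't fit.
August 1997 ends with Monday 1997-08-25.
September 1997 ends with Monday 1997-09-29.
Last Monday of October 1997: 1997-10-27.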